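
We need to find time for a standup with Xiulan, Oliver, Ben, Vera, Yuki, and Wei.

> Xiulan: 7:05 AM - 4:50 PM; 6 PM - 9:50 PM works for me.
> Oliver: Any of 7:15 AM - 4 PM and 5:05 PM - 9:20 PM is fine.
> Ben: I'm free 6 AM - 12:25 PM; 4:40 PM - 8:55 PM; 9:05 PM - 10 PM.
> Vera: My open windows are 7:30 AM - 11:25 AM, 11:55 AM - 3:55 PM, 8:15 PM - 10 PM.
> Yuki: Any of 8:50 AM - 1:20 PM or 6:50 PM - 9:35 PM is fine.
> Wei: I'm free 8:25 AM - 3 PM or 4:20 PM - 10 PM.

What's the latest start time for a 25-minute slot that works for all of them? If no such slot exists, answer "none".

Xiulan ∩ Oliver: 07:15-16:00, 18:00-21:20.
Xiulan ∩ Oliver ∩ Ben: 07:15-12:25, 18:00-20:55, 21:05-21:20.
Xiulan ∩ Oliver ∩ Ben ∩ Vera: 07:30-11:25, 11:55-12:25, 20:15-20:55, 21:05-21:20.
Xiulan ∩ Oliver ∩ Ben ∩ Vera ∩ Yuki: 08:50-11:25, 11:55-12:25, 20:15-20:55, 21:05-21:20.
Xiulan ∩ Oliver ∩ Ben ∩ Vera ∩ Yuki ∩ Wei: 08:50-11:25, 11:55-12:25, 20:15-20:55, 21:05-21:20.
The last common window of at least 25 minutes is 20:15-20:55; a 25-minute meeting can start as late as 20:30 and still end by 20:55.

20:30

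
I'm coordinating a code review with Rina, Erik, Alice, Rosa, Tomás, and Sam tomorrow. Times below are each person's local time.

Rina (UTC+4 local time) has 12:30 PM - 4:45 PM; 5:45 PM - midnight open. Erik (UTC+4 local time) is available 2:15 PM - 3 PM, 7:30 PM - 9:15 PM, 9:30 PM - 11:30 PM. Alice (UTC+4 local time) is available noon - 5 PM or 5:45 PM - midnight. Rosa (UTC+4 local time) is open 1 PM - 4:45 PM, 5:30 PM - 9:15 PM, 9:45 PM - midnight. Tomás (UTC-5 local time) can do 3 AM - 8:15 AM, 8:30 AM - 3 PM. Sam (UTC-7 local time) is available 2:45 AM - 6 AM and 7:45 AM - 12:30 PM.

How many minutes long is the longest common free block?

105

Rina in UTC: 08:30-12:45, 13:45-20:00 (subtract 4h to convert from UTC+4).
Erik in UTC: 10:15-11:00, 15:30-17:15, 17:30-19:30 (subtract 4h to convert from UTC+4).
Alice in UTC: 08:00-13:00, 13:45-20:00 (subtract 4h to convert from UTC+4).
Rosa in UTC: 09:00-12:45, 13:30-17:15, 17:45-20:00 (subtract 4h to convert from UTC+4).
Tomás in UTC: 08:00-13:15, 13:30-20:00 (add 5h to convert from UTC-5).
Sam in UTC: 09:45-13:00, 14:45-19:30 (add 7h to convert from UTC-7).
Rina ∩ Erik: 10:15-11:00, 15:30-17:15, 17:30-19:30.
Rina ∩ Erik ∩ Alice: 10:15-11:00, 15:30-17:15, 17:30-19:30.
Rina ∩ Erik ∩ Alice ∩ Rosa: 10:15-11:00, 15:30-17:15, 17:45-19:30.
Rina ∩ Erik ∩ Alice ∩ Rosa ∩ Tomás: 10:15-11:00, 15:30-17:15, 17:45-19:30.
Rina ∩ Erik ∩ Alice ∩ Rosa ∩ Tomás ∩ Sam: 10:15-11:00, 15:30-17:15, 17:45-19:30.
Those are the intersection windows.
The longest is 15:30-17:15 at 105 minutes.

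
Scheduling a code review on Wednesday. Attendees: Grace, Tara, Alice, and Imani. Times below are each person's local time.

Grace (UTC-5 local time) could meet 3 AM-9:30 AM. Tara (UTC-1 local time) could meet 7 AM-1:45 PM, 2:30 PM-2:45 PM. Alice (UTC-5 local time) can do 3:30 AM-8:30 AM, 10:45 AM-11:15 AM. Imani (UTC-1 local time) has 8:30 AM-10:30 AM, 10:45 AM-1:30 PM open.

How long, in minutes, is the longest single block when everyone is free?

120

Grace in UTC: 08:00-14:30 (add 5h to convert from UTC-5).
Tara in UTC: 08:00-14:45, 15:30-15:45 (add 1h to convert from UTC-1).
Alice in UTC: 08:30-13:30, 15:45-16:15 (add 5h to convert from UTC-5).
Imani in UTC: 09:30-11:30, 11:45-14:30 (add 1h to convert from UTC-1).
Grace ∩ Tara: 08:00-14:30.
Grace ∩ Tara ∩ Alice: 08:30-13:30.
Grace ∩ Tara ∩ Alice ∩ Imani: 09:30-11:30, 11:45-13:30.
So the common availability across everyone is 09:30-11:30, 11:45-13:30.
The longest is 09:30-11:30 at 120 minutes.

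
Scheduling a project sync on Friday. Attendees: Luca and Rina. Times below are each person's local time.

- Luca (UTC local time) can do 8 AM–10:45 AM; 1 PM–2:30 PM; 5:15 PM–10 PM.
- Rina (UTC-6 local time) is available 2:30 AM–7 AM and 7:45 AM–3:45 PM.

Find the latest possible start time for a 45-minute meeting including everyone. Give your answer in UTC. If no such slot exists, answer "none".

Luca in UTC: 08:00-10:45, 13:00-14:30, 17:15-22:00.
Rina in UTC: 08:30-13:00, 13:45-21:45 (add 6h to convert from UTC-6).
Luca ∩ Rina: 08:30-10:45, 13:45-14:30, 17:15-21:45.
The last common window of at least 45 minutes is 17:15-21:45; a 45-minute meeting can start as late as 21:00 and still end by 21:45.

21:00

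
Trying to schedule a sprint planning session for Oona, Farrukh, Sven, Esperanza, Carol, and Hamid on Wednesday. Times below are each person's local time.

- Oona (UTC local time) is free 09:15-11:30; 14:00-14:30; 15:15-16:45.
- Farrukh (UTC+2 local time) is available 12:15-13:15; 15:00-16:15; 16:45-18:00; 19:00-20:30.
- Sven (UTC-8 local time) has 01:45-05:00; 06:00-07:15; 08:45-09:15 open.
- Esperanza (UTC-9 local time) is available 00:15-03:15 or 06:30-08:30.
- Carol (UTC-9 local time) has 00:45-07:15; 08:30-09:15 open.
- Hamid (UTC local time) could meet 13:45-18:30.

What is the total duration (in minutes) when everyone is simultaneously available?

0

Oona in UTC: 09:15-11:30, 14:00-14:30, 15:15-16:45.
Farrukh in UTC: 10:15-11:15, 13:00-14:15, 14:45-16:00, 17:00-18:30 (subtract 2h to convert from UTC+2).
Sven in UTC: 09:45-13:00, 14:00-15:15, 16:45-17:15 (add 8h to convert from UTC-8).
Esperanza in UTC: 09:15-12:15, 15:30-17:30 (add 9h to convert from UTC-9).
Carol in UTC: 09:45-16:15, 17:30-18:15 (add 9h to convert from UTC-9).
Hamid in UTC: 13:45-18:30.
Oona ∩ Farrukh: 10:15-11:15, 14:00-14:15, 15:15-16:00.
Oona ∩ Farrukh ∩ Sven: 10:15-11:15, 14:00-14:15.
Oona ∩ Farrukh ∩ Sven ∩ Esperanza: 10:15-11:15.
Oona ∩ Farrukh ∩ Sven ∩ Esperanza ∩ Carol: 10:15-11:15.
Oona ∩ Farrukh ∩ Sven ∩ Esperanza ∩ Carol ∩ Hamid: ∅.
There is no time when everyone is free.
There is no common window, so the total is 0 minutes.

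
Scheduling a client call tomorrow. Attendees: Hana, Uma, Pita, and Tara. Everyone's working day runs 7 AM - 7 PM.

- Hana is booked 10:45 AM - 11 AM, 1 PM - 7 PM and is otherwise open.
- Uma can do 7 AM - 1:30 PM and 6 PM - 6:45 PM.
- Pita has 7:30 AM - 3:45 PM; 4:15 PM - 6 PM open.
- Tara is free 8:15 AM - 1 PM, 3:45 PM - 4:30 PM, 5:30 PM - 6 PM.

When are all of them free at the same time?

Hana free: 07:00-10:45, 11:00-13:00 (invert busy blocks within the working day).
Uma free: 07:00-13:30, 18:00-18:45.
Pita free: 07:30-15:45, 16:15-18:00.
Tara free: 08:15-13:00, 15:45-16:30, 17:30-18:00.
Hana ∩ Uma: 07:00-10:45, 11:00-13:00.
Hana ∩ Uma ∩ Pita: 07:30-10:45, 11:00-13:00.
Hana ∩ Uma ∩ Pita ∩ Tara: 08:15-10:45, 11:00-13:00.

08:15-10:45, 11:00-13:00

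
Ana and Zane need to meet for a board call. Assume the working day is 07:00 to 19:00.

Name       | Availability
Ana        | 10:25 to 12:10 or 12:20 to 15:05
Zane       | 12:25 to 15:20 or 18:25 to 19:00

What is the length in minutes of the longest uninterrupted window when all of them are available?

160

Ana ∩ Zane: 12:25-15:05.
The longest is 12:25-15:05 at 160 minutes.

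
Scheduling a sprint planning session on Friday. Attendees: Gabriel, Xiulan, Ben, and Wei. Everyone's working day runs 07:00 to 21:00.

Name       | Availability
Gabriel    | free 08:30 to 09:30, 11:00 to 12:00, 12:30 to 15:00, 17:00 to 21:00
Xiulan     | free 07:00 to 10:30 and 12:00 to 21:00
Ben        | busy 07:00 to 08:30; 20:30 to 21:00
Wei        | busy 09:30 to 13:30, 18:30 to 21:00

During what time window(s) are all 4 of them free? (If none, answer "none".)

08:30-09:30, 13:30-15:00, 17:00-18:30

Gabriel free: 08:30-09:30, 11:00-12:00, 12:30-15:00, 17:00-21:00.
Xiulan free: 07:00-10:30, 12:00-21:00.
Ben free: 08:30-20:30 (invert busy blocks within the working day).
Wei free: 07:00-09:30, 13:30-18:30 (invert busy blocks within the working day).
Gabriel ∩ Xiulan: 08:30-09:30, 12:30-15:00, 17:00-21:00.
Gabriel ∩ Xiulan ∩ Ben: 08:30-09:30, 12:30-15:00, 17:00-20:30.
Gabriel ∩ Xiulan ∩ Ben ∩ Wei: 08:30-09:30, 13:30-15:00, 17:00-18:30.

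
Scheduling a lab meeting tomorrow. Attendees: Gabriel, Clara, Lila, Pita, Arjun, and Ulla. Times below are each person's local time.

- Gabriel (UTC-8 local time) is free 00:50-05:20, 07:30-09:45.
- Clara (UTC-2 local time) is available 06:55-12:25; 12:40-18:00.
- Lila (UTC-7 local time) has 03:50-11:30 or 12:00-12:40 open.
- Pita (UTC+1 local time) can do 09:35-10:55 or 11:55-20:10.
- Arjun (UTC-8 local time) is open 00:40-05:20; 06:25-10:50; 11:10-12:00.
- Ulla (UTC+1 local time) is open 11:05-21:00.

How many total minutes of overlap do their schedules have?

Gabriel in UTC: 08:50-13:20, 15:30-17:45 (add 8h to convert from UTC-8).
Clara in UTC: 08:55-14:25, 14:40-20:00 (add 2h to convert from UTC-2).
Lila in UTC: 10:50-18:30, 19:00-19:40 (add 7h to convert from UTC-7).
Pita in UTC: 08:35-09:55, 10:55-19:10 (subtract 1h to convert from UTC+1).
Arjun in UTC: 08:40-13:20, 14:25-18:50, 19:10-20:00 (add 8h to convert from UTC-8).
Ulla in UTC: 10:05-20:00 (subtract 1h to convert from UTC+1).
Gabriel ∩ Clara: 08:55-13:20, 15:30-17:45.
Gabriel ∩ Clara ∩ Lila: 10:50-13:20, 15:30-17:45.
Gabriel ∩ Clara ∩ Lila ∩ Pita: 10:55-13:20, 15:30-17:45.
Gabriel ∩ Clara ∩ Lila ∩ Pita ∩ Arjun: 10:55-13:20, 15:30-17:45.
Gabriel ∩ Clara ∩ Lila ∩ Pita ∩ Arjun ∩ Ulla: 10:55-13:20, 15:30-17:45.
Those are the intersection windows.
Summing the common windows: 145 + 135 = 280 minutes.

280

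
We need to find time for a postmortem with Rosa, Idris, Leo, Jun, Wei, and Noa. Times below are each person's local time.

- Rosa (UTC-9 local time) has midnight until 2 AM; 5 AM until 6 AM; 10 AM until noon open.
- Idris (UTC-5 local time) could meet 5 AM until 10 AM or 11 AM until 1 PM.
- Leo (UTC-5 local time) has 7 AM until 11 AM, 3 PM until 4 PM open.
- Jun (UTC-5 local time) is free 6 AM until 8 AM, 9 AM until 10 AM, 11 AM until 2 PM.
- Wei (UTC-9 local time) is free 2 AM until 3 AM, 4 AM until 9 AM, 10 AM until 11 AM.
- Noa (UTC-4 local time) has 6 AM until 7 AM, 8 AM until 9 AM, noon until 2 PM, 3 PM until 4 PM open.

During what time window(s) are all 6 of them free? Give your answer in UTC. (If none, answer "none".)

Rosa in UTC: 09:00-11:00, 14:00-15:00, 19:00-21:00 (add 9h to convert from UTC-9).
Idris in UTC: 10:00-15:00, 16:00-18:00 (add 5h to convert from UTC-5).
Leo in UTC: 12:00-16:00, 20:00-21:00 (add 5h to convert from UTC-5).
Jun in UTC: 11:00-13:00, 14:00-15:00, 16:00-19:00 (add 5h to convert from UTC-5).
Wei in UTC: 11:00-12:00, 13:00-18:00, 19:00-20:00 (add 9h to convert from UTC-9).
Noa in UTC: 10:00-11:00, 12:00-13:00, 16:00-18:00, 19:00-20:00 (add 4h to convert from UTC-4).
Rosa ∩ Idris: 10:00-11:00, 14:00-15:00.
Rosa ∩ Idris ∩ Leo: 14:00-15:00.
Rosa ∩ Idris ∩ Leo ∩ Jun: 14:00-15:00.
Rosa ∩ Idris ∩ Leo ∩ Jun ∩ Wei: 14:00-15:00.
Rosa ∩ Idris ∩ Leo ∩ Jun ∩ Wei ∩ Noa: ∅.
There is no time when everyone is free.

none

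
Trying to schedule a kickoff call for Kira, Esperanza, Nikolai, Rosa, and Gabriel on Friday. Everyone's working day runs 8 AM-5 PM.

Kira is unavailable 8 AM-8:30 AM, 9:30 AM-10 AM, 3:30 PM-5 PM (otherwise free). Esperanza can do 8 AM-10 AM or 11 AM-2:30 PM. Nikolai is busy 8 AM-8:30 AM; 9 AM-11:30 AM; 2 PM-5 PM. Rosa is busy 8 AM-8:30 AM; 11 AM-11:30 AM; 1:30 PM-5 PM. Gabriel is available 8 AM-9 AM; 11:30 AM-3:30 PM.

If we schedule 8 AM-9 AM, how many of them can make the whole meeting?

2

Kira free: 08:30-09:30, 10:00-15:30 (invert busy blocks within the working day).
Esperanza free: 08:00-10:00, 11:00-14:30.
Nikolai free: 08:30-09:00, 11:30-14:00 (invert busy blocks within the working day).
Rosa free: 08:30-11:00, 11:30-13:30 (invert busy blocks within the working day).
Gabriel free: 08:00-09:00, 11:30-15:30.
Esperanza and Gabriel can make the full 08:00-09:00 slot — that's 2.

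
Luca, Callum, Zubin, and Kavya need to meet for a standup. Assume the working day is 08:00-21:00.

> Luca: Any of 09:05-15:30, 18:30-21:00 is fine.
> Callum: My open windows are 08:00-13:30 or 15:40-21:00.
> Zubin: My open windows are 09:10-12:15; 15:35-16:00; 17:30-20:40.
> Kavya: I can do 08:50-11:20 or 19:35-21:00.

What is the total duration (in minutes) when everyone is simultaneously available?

Luca ∩ Callum: 09:05-13:30, 18:30-21:00.
Luca ∩ Callum ∩ Zubin: 09:10-12:15, 18:30-20:40.
Luca ∩ Callum ∩ Zubin ∩ Kavya: 09:10-11:20, 19:35-20:40.
Those are the intersection windows.
Summing the common windows: 130 + 65 = 195 minutes.

195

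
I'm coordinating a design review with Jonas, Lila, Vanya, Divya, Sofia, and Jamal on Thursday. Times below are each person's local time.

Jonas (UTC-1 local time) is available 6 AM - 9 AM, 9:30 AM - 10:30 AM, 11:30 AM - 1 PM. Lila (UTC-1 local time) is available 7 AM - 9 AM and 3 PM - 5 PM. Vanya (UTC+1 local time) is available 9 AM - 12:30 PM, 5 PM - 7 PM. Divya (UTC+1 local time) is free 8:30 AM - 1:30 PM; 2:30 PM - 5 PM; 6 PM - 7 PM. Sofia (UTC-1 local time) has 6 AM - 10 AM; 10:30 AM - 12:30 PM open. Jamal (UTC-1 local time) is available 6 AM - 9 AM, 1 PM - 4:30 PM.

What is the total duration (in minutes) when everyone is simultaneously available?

Jonas in UTC: 07:00-10:00, 10:30-11:30, 12:30-14:00 (add 1h to convert from UTC-1).
Lila in UTC: 08:00-10:00, 16:00-18:00 (add 1h to convert from UTC-1).
Vanya in UTC: 08:00-11:30, 16:00-18:00 (subtract 1h to convert from UTC+1).
Divya in UTC: 07:30-12:30, 13:30-16:00, 17:00-18:00 (subtract 1h to convert from UTC+1).
Sofia in UTC: 07:00-11:00, 11:30-13:30 (add 1h to convert from UTC-1).
Jamal in UTC: 07:00-10:00, 14:00-17:30 (add 1h to convert from UTC-1).
Jonas ∩ Lila: 08:00-10:00.
Jonas ∩ Lila ∩ Vanya: 08:00-10:00.
Jonas ∩ Lila ∩ Vanya ∩ Divya: 08:00-10:00.
Jonas ∩ Lila ∩ Vanya ∩ Divya ∩ Sofia: 08:00-10:00.
Jonas ∩ Lila ∩ Vanya ∩ Divya ∩ Sofia ∩ Jamal: 08:00-10:00.
That's a single block of 120 minutes.

120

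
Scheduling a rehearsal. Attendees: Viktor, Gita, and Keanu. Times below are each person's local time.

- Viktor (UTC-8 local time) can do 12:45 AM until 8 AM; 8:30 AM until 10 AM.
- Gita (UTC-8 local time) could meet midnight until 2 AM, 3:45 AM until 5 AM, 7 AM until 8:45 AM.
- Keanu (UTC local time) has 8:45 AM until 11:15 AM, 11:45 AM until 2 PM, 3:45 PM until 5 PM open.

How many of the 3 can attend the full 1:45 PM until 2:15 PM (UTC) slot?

Viktor in UTC: 08:45-16:00, 16:30-18:00 (add 8h to convert from UTC-8).
Gita in UTC: 08:00-10:00, 11:45-13:00, 15:00-16:45 (add 8h to convert from UTC-8).
Keanu in UTC: 08:45-11:15, 11:45-14:00, 15:45-17:00.
Viktor can make the full 13:45-14:15 slot — that's 1.

1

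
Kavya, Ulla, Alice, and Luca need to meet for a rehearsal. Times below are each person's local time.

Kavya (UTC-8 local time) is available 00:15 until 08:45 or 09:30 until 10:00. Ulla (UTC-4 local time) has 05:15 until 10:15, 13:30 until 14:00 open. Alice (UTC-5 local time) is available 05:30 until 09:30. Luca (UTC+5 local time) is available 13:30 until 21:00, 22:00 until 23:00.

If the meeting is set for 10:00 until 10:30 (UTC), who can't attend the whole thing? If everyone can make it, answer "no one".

Alice

Kavya in UTC: 08:15-16:45, 17:30-18:00 (add 8h to convert from UTC-8).
Ulla in UTC: 09:15-14:15, 17:30-18:00 (add 4h to convert from UTC-4).
Alice in UTC: 10:30-14:30 (add 5h to convert from UTC-5).
Luca in UTC: 08:30-16:00, 17:00-18:00 (subtract 5h to convert from UTC+5).
Kavya: free for 10:00-10:30. Ulla: free for 10:00-10:30. Alice: not fully free for 10:00-10:30. Luca: free for 10:00-10:30.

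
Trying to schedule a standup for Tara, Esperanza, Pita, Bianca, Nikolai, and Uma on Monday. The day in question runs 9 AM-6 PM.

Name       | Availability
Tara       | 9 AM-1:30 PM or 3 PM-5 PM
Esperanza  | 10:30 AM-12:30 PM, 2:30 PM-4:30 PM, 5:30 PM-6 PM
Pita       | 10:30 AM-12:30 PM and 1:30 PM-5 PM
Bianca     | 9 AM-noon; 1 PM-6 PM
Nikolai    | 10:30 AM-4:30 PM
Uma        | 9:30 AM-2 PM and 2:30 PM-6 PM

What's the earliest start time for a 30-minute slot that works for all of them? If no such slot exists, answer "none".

10:30

Tara ∩ Esperanza: 10:30-12:30, 15:00-16:30.
Tara ∩ Esperanza ∩ Pita: 10:30-12:30, 15:00-16:30.
Tara ∩ Esperanza ∩ Pita ∩ Bianca: 10:30-12:00, 15:00-16:30.
Tara ∩ Esperanza ∩ Pita ∩ Bianca ∩ Nikolai: 10:30-12:00, 15:00-16:30.
Tara ∩ Esperanza ∩ Pita ∩ Bianca ∩ Nikolai ∩ Uma: 10:30-12:00, 15:00-16:30.
So the common availability across everyone is 10:30-12:00, 15:00-16:30.
The first common window of at least 30 minutes is 10:30-12:00, so the earliest start is 10:30.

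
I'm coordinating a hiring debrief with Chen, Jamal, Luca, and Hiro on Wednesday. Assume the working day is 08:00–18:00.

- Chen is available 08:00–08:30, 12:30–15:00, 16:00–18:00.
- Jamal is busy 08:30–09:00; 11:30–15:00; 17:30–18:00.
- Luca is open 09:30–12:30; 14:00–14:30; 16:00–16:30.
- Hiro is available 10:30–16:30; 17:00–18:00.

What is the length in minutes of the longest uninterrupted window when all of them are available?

30

Chen free: 08:00-08:30, 12:30-15:00, 16:00-18:00.
Jamal free: 08:00-08:30, 09:00-11:30, 15:00-17:30 (invert busy blocks within the working day).
Luca free: 09:30-12:30, 14:00-14:30, 16:00-16:30.
Hiro free: 10:30-16:30, 17:00-18:00.
Chen ∩ Jamal: 08:00-08:30, 16:00-17:30.
Chen ∩ Jamal ∩ Luca: 16:00-16:30.
Chen ∩ Jamal ∩ Luca ∩ Hiro: 16:00-16:30.
The longest is 16:00-16:30 at 30 minutes.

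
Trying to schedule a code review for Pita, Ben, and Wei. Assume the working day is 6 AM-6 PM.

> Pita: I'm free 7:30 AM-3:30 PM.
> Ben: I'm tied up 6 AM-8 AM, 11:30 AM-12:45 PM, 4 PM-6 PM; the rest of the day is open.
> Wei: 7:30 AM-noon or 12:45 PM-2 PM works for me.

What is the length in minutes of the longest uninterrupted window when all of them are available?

210

Pita free: 07:30-15:30.
Ben free: 08:00-11:30, 12:45-16:00 (invert busy blocks within the working day).
Wei free: 07:30-12:00, 12:45-14:00.
Pita ∩ Ben: 08:00-11:30, 12:45-15:30.
Pita ∩ Ben ∩ Wei: 08:00-11:30, 12:45-14:00.
The longest is 08:00-11:30 at 210 minutes.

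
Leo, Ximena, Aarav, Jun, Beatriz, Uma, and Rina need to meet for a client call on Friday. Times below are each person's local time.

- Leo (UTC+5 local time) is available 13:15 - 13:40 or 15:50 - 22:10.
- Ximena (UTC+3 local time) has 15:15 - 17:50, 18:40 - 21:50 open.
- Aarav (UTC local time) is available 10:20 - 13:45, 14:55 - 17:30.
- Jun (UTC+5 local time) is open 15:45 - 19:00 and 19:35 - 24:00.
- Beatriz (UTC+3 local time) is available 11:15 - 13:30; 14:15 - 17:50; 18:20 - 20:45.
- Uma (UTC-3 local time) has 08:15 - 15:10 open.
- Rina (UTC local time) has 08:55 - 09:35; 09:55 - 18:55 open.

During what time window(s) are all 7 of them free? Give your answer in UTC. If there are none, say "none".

12:15-13:45, 15:40-17:10

Leo in UTC: 08:15-08:40, 10:50-17:10 (subtract 5h to convert from UTC+5).
Ximena in UTC: 12:15-14:50, 15:40-18:50 (subtract 3h to convert from UTC+3).
Aarav in UTC: 10:20-13:45, 14:55-17:30.
Jun in UTC: 10:45-14:00, 14:35-19:00 (subtract 5h to convert from UTC+5).
Beatriz in UTC: 08:15-10:30, 11:15-14:50, 15:20-17:45 (subtract 3h to convert from UTC+3).
Uma in UTC: 11:15-18:10 (add 3h to convert from UTC-3).
Rina in UTC: 08:55-09:35, 09:55-18:55.
Leo ∩ Ximena: 12:15-14:50, 15:40-17:10.
Leo ∩ Ximena ∩ Aarav: 12:15-13:45, 15:40-17:10.
Leo ∩ Ximena ∩ Aarav ∩ Jun: 12:15-13:45, 15:40-17:10.
Leo ∩ Ximena ∩ Aarav ∩ Jun ∩ Beatriz: 12:15-13:45, 15:40-17:10.
Leo ∩ Ximena ∩ Aarav ∩ Jun ∩ Beatriz ∩ Uma: 12:15-13:45, 15:40-17:10.
Leo ∩ Ximena ∩ Aarav ∩ Jun ∩ Beatriz ∩ Uma ∩ Rina: 12:15-13:45, 15:40-17:10.
Those are the intersection windows.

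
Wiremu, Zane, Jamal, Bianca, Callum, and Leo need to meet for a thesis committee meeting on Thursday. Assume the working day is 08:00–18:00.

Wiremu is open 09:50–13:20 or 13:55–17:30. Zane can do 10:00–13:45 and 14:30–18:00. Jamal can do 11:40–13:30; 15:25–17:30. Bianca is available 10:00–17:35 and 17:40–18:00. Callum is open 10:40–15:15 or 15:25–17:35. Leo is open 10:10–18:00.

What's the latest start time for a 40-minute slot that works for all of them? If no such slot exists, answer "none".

Wiremu ∩ Zane: 10:00-13:20, 14:30-17:30.
Wiremu ∩ Zane ∩ Jamal: 11:40-13:20, 15:25-17:30.
Wiremu ∩ Zane ∩ Jamal ∩ Bianca: 11:40-13:20, 15:25-17:30.
Wiremu ∩ Zane ∩ Jamal ∩ Bianca ∩ Callum: 11:40-13:20, 15:25-17:30.
Wiremu ∩ Zane ∩ Jamal ∩ Bianca ∩ Callum ∩ Leo: 11:40-13:20, 15:25-17:30.
The last common window of at least 40 minutes is 15:25-17:30; a 40-minute meeting can start as late as 16:50 and still end by 17:30.

16:50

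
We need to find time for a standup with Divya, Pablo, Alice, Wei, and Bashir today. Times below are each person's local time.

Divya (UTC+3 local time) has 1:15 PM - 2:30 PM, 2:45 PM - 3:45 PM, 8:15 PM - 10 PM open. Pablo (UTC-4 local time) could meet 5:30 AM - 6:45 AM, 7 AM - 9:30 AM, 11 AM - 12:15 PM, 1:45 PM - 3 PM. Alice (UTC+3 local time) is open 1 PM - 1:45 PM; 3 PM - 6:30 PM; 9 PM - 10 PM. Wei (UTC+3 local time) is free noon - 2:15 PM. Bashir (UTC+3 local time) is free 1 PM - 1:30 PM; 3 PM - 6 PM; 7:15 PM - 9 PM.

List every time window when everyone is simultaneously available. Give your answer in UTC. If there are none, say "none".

Divya in UTC: 10:15-11:30, 11:45-12:45, 17:15-19:00 (subtract 3h to convert from UTC+3).
Pablo in UTC: 09:30-10:45, 11:00-13:30, 15:00-16:15, 17:45-19:00 (add 4h to convert from UTC-4).
Alice in UTC: 10:00-10:45, 12:00-15:30, 18:00-19:00 (subtract 3h to convert from UTC+3).
Wei in UTC: 09:00-11:15 (subtract 3h to convert from UTC+3).
Bashir in UTC: 10:00-10:30, 12:00-15:00, 16:15-18:00 (subtract 3h to convert from UTC+3).
Divya ∩ Pablo: 10:15-10:45, 11:00-11:30, 11:45-12:45, 17:45-19:00.
Divya ∩ Pablo ∩ Alice: 10:15-10:45, 12:00-12:45, 18:00-19:00.
Divya ∩ Pablo ∩ Alice ∩ Wei: 10:15-10:45.
Divya ∩ Pablo ∩ Alice ∩ Wei ∩ Bashir: 10:15-10:30.
So the common availability across everyone is 10:15-10:30.

10:15-10:30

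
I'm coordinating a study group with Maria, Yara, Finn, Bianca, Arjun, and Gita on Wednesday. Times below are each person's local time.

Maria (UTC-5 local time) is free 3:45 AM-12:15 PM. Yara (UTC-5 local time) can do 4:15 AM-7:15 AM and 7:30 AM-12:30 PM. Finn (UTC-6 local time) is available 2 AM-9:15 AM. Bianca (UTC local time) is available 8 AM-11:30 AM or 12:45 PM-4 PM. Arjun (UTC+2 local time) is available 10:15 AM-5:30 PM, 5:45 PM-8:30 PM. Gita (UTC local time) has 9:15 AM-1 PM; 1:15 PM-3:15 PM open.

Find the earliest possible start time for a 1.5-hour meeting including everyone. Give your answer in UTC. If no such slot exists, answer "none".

Maria in UTC: 08:45-17:15 (add 5h to convert from UTC-5).
Yara in UTC: 09:15-12:15, 12:30-17:30 (add 5h to convert from UTC-5).
Finn in UTC: 08:00-15:15 (add 6h to convert from UTC-6).
Bianca in UTC: 08:00-11:30, 12:45-16:00.
Arjun in UTC: 08:15-15:30, 15:45-18:30 (subtract 2h to convert from UTC+2).
Gita in UTC: 09:15-13:00, 13:15-15:15.
Maria ∩ Yara: 09:15-12:15, 12:30-17:15.
Maria ∩ Yara ∩ Finn: 09:15-12:15, 12:30-15:15.
Maria ∩ Yara ∩ Finn ∩ Bianca: 09:15-11:30, 12:45-15:15.
Maria ∩ Yara ∩ Finn ∩ Bianca ∩ Arjun: 09:15-11:30, 12:45-15:15.
Maria ∩ Yara ∩ Finn ∩ Bianca ∩ Arjun ∩ Gita: 09:15-11:30, 12:45-13:00, 13:15-15:15.
The first common window of at least 90 minutes is 09:15-11:30, so the earliest start is 09:15.

09:15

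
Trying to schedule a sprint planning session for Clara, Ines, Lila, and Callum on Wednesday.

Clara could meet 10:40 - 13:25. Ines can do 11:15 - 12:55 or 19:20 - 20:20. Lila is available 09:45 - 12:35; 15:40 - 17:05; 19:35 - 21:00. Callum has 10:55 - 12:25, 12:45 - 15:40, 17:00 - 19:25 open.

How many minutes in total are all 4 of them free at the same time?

Clara ∩ Ines: 11:15-12:55.
Clara ∩ Ines ∩ Lila: 11:15-12:35.
Clara ∩ Ines ∩ Lila ∩ Callum: 11:15-12:25.
That's a single block of 70 minutes.

70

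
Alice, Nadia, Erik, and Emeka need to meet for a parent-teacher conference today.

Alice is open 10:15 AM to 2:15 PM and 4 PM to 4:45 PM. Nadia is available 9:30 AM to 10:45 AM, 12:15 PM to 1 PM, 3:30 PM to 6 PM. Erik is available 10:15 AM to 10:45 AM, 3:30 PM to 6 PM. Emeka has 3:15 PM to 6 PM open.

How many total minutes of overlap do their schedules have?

45

Alice ∩ Nadia: 10:15-10:45, 12:15-13:00, 16:00-16:45.
Alice ∩ Nadia ∩ Erik: 10:15-10:45, 16:00-16:45.
Alice ∩ Nadia ∩ Erik ∩ Emeka: 16:00-16:45.
Those are the intersection windows.
That's a single block of 45 minutes.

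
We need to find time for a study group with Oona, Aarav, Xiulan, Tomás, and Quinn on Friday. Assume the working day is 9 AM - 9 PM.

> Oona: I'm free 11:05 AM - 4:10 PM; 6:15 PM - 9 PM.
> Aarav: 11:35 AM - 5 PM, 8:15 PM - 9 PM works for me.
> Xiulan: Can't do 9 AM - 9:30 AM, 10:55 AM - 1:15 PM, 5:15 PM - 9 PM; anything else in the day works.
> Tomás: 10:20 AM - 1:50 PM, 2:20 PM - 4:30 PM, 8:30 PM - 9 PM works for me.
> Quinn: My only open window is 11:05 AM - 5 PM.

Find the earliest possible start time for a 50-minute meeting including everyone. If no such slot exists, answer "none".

14:20

Oona free: 11:05-16:10, 18:15-21:00.
Aarav free: 11:35-17:00, 20:15-21:00.
Xiulan free: 09:30-10:55, 13:15-17:15 (invert busy blocks within the working day).
Tomás free: 10:20-13:50, 14:20-16:30, 20:30-21:00.
Quinn free: 11:05-17:00.
Oona ∩ Aarav: 11:35-16:10, 20:15-21:00.
Oona ∩ Aarav ∩ Xiulan: 13:15-16:10.
Oona ∩ Aarav ∩ Xiulan ∩ Tomás: 13:15-13:50, 14:20-16:10.
Oona ∩ Aarav ∩ Xiulan ∩ Tomás ∩ Quinn: 13:15-13:50, 14:20-16:10.
The first common window of at least 50 minutes is 14:20-16:10, so the earliest start is 14:20.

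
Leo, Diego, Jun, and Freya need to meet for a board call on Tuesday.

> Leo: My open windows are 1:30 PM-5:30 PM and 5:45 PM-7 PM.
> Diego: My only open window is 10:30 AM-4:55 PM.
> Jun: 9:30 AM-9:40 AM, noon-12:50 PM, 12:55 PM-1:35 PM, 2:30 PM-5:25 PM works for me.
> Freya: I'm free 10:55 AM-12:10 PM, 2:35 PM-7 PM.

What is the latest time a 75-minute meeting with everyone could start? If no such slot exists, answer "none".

15:40

Leo ∩ Diego: 13:30-16:55.
Leo ∩ Diego ∩ Jun: 13:30-13:35, 14:30-16:55.
Leo ∩ Diego ∩ Jun ∩ Freya: 14:35-16:55.
The last common window of at least 75 minutes is 14:35-16:55; a 75-minute meeting can start as late as 15:40 and still end by 16:55.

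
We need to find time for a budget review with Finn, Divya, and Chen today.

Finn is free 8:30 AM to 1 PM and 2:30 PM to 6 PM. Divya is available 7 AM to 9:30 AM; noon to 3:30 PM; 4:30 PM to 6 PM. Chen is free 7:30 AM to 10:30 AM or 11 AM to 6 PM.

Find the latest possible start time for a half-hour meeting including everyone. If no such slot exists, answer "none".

17:30

Finn ∩ Divya: 08:30-09:30, 12:00-13:00, 14:30-15:30, 16:30-18:00.
Finn ∩ Divya ∩ Chen: 08:30-09:30, 12:00-13:00, 14:30-15:30, 16:30-18:00.
Those are the intersection windows.
The last common window of at least 30 minutes is 16:30-18:00; a 30-minute meeting can start as late as 17:30 and still end by 18:00.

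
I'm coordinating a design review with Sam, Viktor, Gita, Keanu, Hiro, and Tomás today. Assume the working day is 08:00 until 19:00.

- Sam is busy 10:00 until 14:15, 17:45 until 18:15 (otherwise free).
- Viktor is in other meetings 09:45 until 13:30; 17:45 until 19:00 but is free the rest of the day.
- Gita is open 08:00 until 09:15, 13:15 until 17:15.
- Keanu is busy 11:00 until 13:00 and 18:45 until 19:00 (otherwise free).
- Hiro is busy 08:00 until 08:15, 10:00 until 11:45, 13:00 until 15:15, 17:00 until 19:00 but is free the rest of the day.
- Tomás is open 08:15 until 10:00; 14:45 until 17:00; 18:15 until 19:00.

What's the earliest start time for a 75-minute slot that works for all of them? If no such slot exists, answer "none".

15:15

Sam free: 08:00-10:00, 14:15-17:45, 18:15-19:00 (invert busy blocks within the working day).
Viktor free: 08:00-09:45, 13:30-17:45 (invert busy blocks within the working day).
Gita free: 08:00-09:15, 13:15-17:15.
Keanu free: 08:00-11:00, 13:00-18:45 (invert busy blocks within the working day).
Hiro free: 08:15-10:00, 11:45-13:00, 15:15-17:00 (invert busy blocks within the working day).
Tomás free: 08:15-10:00, 14:45-17:00, 18:15-19:00.
Sam ∩ Viktor: 08:00-09:45, 14:15-17:45.
Sam ∩ Viktor ∩ Gita: 08:00-09:15, 14:15-17:15.
Sam ∩ Viktor ∩ Gita ∩ Keanu: 08:00-09:15, 14:15-17:15.
Sam ∩ Viktor ∩ Gita ∩ Keanu ∩ Hiro: 08:15-09:15, 15:15-17:00.
Sam ∩ Viktor ∩ Gita ∩ Keanu ∩ Hiro ∩ Tomás: 08:15-09:15, 15:15-17:00.
Those are the intersection windows.
The first common window of at least 75 minutes is 15:15-17:00, so the earliest start is 15:15.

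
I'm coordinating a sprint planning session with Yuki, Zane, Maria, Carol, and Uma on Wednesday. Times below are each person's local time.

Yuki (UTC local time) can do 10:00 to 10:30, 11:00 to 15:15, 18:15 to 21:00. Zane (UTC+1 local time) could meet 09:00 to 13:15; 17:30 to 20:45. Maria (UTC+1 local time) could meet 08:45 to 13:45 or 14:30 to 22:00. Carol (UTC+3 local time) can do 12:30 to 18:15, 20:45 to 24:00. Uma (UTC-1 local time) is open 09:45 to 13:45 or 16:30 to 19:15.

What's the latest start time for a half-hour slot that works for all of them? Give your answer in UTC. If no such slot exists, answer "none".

Yuki in UTC: 10:00-10:30, 11:00-15:15, 18:15-21:00.
Zane in UTC: 08:00-12:15, 16:30-19:45 (subtract 1h to convert from UTC+1).
Maria in UTC: 07:45-12:45, 13:30-21:00 (subtract 1h to convert from UTC+1).
Carol in UTC: 09:30-15:15, 17:45-21:00 (subtract 3h to convert from UTC+3).
Uma in UTC: 10:45-14:45, 17:30-20:15 (add 1h to convert from UTC-1).
Yuki ∩ Zane: 10:00-10:30, 11:00-12:15, 18:15-19:45.
Yuki ∩ Zane ∩ Maria: 10:00-10:30, 11:00-12:15, 18:15-19:45.
Yuki ∩ Zane ∩ Maria ∩ Carol: 10:00-10:30, 11:00-12:15, 18:15-19:45.
Yuki ∩ Zane ∩ Maria ∩ Carol ∩ Uma: 11:00-12:15, 18:15-19:45.
So the common availability across everyone is 11:00-12:15, 18:15-19:45.
The last common window of at least 30 minutes is 18:15-19:45; a 30-minute meeting can start as late as 19:15 and still end by 19:45.

19:15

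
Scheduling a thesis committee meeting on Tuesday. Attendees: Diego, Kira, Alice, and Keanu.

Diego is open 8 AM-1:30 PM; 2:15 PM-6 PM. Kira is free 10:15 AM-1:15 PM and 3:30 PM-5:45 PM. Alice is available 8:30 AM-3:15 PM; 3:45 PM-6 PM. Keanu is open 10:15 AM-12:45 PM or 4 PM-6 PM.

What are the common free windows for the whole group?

Diego ∩ Kira: 10:15-13:15, 15:30-17:45.
Diego ∩ Kira ∩ Alice: 10:15-13:15, 15:45-17:45.
Diego ∩ Kira ∩ Alice ∩ Keanu: 10:15-12:45, 16:00-17:45.

10:15-12:45, 16:00-17:45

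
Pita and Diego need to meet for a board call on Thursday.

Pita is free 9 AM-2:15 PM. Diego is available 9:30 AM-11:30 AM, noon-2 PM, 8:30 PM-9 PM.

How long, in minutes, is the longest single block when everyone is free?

120

Pita ∩ Diego: 09:30-11:30, 12:00-14:00.
The longest is 09:30-11:30 at 120 minutes.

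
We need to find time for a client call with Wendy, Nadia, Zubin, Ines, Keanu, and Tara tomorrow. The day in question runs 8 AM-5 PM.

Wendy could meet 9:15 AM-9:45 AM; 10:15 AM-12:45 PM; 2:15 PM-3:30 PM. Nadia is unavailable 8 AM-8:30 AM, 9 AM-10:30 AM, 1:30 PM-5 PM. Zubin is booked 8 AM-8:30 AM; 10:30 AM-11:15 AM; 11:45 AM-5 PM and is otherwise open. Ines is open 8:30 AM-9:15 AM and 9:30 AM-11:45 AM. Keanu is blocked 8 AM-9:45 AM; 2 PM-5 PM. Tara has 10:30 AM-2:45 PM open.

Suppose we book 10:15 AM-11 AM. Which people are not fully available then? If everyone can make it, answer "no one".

Wendy free: 09:15-09:45, 10:15-12:45, 14:15-15:30.
Nadia free: 08:30-09:00, 10:30-13:30 (invert busy blocks within the working day).
Zubin free: 08:30-10:30, 11:15-11:45 (invert busy blocks within the working day).
Ines free: 08:30-09:15, 09:30-11:45.
Keanu free: 09:45-14:00 (invert busy blocks within the working day).
Tara free: 10:30-14:45.
Wendy: free for 10:15-11:00. Nadia: not fully free for 10:15-11:00. Zubin: not fully free for 10:15-11:00. Ines: free for 10:15-11:00. Keanu: free for 10:15-11:00. Tara: not fully free for 10:15-11:00.

Nadia, Tara, Zubin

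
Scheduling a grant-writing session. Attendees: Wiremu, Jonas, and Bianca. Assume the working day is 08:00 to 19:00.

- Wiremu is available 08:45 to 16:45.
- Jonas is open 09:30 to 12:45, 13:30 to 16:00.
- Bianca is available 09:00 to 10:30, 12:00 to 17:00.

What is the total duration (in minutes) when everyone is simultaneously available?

255

Wiremu ∩ Jonas: 09:30-12:45, 13:30-16:00.
Wiremu ∩ Jonas ∩ Bianca: 09:30-10:30, 12:00-12:45, 13:30-16:00.
Those are the intersection windows.
Summing the common windows: 60 + 45 + 150 = 255 minutes.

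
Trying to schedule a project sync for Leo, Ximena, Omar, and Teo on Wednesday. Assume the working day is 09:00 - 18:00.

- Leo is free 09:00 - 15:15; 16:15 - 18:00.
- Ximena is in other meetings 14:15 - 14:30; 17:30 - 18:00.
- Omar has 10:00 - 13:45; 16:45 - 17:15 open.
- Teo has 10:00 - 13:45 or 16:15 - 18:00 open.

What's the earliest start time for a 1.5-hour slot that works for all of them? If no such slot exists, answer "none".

Leo free: 09:00-15:15, 16:15-18:00.
Ximena free: 09:00-14:15, 14:30-17:30 (invert busy blocks within the working day).
Omar free: 10:00-13:45, 16:45-17:15.
Teo free: 10:00-13:45, 16:15-18:00.
Leo ∩ Ximena: 09:00-14:15, 14:30-15:15, 16:15-17:30.
Leo ∩ Ximena ∩ Omar: 10:00-13:45, 16:45-17:15.
Leo ∩ Ximena ∩ Omar ∩ Teo: 10:00-13:45, 16:45-17:15.
The first common window of at least 90 minutes is 10:00-13:45, so the earliest start is 10:00.

10:00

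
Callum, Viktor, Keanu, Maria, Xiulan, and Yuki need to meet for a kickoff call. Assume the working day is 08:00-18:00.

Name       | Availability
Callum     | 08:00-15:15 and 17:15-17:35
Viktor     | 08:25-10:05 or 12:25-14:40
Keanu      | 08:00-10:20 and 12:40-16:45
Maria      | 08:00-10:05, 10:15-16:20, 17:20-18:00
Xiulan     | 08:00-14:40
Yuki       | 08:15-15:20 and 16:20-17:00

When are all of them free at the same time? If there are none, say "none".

08:25-10:05, 12:40-14:40

Callum ∩ Viktor: 08:25-10:05, 12:25-14:40.
Callum ∩ Viktor ∩ Keanu: 08:25-10:05, 12:40-14:40.
Callum ∩ Viktor ∩ Keanu ∩ Maria: 08:25-10:05, 12:40-14:40.
Callum ∩ Viktor ∩ Keanu ∩ Maria ∩ Xiulan: 08:25-10:05, 12:40-14:40.
Callum ∩ Viktor ∩ Keanu ∩ Maria ∩ Xiulan ∩ Yuki: 08:25-10:05, 12:40-14:40.
Those are the intersection windows.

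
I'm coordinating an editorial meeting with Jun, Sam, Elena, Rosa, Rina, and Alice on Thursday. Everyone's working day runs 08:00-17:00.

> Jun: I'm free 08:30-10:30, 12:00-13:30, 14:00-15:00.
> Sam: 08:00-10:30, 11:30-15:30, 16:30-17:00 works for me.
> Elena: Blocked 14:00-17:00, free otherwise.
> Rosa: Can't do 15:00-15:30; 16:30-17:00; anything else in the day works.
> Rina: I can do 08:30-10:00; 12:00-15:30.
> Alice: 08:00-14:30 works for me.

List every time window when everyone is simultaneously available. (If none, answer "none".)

08:30-10:00, 12:00-13:30

Jun free: 08:30-10:30, 12:00-13:30, 14:00-15:00.
Sam free: 08:00-10:30, 11:30-15:30, 16:30-17:00.
Elena free: 08:00-14:00 (invert busy blocks within the working day).
Rosa free: 08:00-15:00, 15:30-16:30 (invert busy blocks within the working day).
Rina free: 08:30-10:00, 12:00-15:30.
Alice free: 08:00-14:30.
Jun ∩ Sam: 08:30-10:30, 12:00-13:30, 14:00-15:00.
Jun ∩ Sam ∩ Elena: 08:30-10:30, 12:00-13:30.
Jun ∩ Sam ∩ Elena ∩ Rosa: 08:30-10:30, 12:00-13:30.
Jun ∩ Sam ∩ Elena ∩ Rosa ∩ Rina: 08:30-10:00, 12:00-13:30.
Jun ∩ Sam ∩ Elena ∩ Rosa ∩ Rina ∩ Alice: 08:30-10:00, 12:00-13:30.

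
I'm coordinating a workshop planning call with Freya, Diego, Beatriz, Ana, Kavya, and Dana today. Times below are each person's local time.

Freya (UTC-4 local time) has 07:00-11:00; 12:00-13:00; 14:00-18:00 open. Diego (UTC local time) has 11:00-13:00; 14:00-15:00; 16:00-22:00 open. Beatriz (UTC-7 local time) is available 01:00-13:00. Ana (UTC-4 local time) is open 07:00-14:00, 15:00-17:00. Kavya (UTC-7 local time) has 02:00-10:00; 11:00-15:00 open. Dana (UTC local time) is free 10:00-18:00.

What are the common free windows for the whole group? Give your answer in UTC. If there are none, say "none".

Freya in UTC: 11:00-15:00, 16:00-17:00, 18:00-22:00 (add 4h to convert from UTC-4).
Diego in UTC: 11:00-13:00, 14:00-15:00, 16:00-22:00.
Beatriz in UTC: 08:00-20:00 (add 7h to convert from UTC-7).
Ana in UTC: 11:00-18:00, 19:00-21:00 (add 4h to convert from UTC-4).
Kavya in UTC: 09:00-17:00, 18:00-22:00 (add 7h to convert from UTC-7).
Dana in UTC: 10:00-18:00.
Freya ∩ Diego: 11:00-13:00, 14:00-15:00, 16:00-17:00, 18:00-22:00.
Freya ∩ Diego ∩ Beatriz: 11:00-13:00, 14:00-15:00, 16:00-17:00, 18:00-20:00.
Freya ∩ Diego ∩ Beatriz ∩ Ana: 11:00-13:00, 14:00-15:00, 16:00-17:00, 19:00-20:00.
Freya ∩ Diego ∩ Beatriz ∩ Ana ∩ Kavya: 11:00-13:00, 14:00-15:00, 16:00-17:00, 19:00-20:00.
Freya ∩ Diego ∩ Beatriz ∩ Ana ∩ Kavya ∩ Dana: 11:00-13:00, 14:00-15:00, 16:00-17:00.

11:00-13:00, 14:00-15:00, 16:00-17:00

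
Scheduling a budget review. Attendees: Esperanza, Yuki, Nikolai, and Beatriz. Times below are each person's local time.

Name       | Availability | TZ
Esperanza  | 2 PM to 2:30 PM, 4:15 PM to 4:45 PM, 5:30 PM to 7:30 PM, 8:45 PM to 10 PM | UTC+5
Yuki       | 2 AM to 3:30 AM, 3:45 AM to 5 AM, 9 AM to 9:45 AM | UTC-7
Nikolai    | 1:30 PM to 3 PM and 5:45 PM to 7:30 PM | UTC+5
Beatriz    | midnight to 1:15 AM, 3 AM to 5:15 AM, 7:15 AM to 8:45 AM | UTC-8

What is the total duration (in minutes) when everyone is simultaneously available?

Esperanza in UTC: 09:00-09:30, 11:15-11:45, 12:30-14:30, 15:45-17:00 (subtract 5h to convert from UTC+5).
Yuki in UTC: 09:00-10:30, 10:45-12:00, 16:00-16:45 (add 7h to convert from UTC-7).
Nikolai in UTC: 08:30-10:00, 12:45-14:30 (subtract 5h to convert from UTC+5).
Beatriz in UTC: 08:00-09:15, 11:00-13:15, 15:15-16:45 (add 8h to convert from UTC-8).
Esperanza ∩ Yuki: 09:00-09:30, 11:15-11:45, 16:00-16:45.
Esperanza ∩ Yuki ∩ Nikolai: 09:00-09:30.
Esperanza ∩ Yuki ∩ Nikolai ∩ Beatriz: 09:00-09:15.
That's a single block of 15 minutes.

15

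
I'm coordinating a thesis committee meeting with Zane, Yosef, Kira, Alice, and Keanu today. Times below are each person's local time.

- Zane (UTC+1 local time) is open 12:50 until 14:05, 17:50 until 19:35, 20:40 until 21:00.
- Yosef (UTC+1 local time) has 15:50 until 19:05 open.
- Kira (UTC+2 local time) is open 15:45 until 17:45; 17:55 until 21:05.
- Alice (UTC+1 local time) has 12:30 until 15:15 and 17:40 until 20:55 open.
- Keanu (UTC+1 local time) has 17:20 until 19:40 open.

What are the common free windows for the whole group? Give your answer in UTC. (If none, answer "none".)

Zane in UTC: 11:50-13:05, 16:50-18:35, 19:40-20:00 (subtract 1h to convert from UTC+1).
Yosef in UTC: 14:50-18:05 (subtract 1h to convert from UTC+1).
Kira in UTC: 13:45-15:45, 15:55-19:05 (subtract 2h to convert from UTC+2).
Alice in UTC: 11:30-14:15, 16:40-19:55 (subtract 1h to convert from UTC+1).
Keanu in UTC: 16:20-18:40 (subtract 1h to convert from UTC+1).
Zane ∩ Yosef: 16:50-18:05.
Zane ∩ Yosef ∩ Kira: 16:50-18:05.
Zane ∩ Yosef ∩ Kira ∩ Alice: 16:50-18:05.
Zane ∩ Yosef ∩ Kira ∩ Alice ∩ Keanu: 16:50-18:05.

16:50-18:05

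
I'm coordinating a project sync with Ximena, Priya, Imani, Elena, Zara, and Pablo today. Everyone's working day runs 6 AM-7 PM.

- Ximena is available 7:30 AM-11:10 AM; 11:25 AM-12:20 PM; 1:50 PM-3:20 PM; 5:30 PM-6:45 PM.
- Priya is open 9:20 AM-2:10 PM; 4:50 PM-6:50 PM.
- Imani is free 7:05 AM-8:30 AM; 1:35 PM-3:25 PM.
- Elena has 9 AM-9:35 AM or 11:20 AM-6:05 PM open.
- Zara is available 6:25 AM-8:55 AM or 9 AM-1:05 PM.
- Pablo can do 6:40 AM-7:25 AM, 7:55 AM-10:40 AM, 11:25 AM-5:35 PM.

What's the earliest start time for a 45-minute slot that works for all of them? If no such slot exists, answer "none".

Ximena ∩ Priya: 09:20-11:10, 11:25-12:20, 13:50-14:10, 17:30-18:45.
Ximena ∩ Priya ∩ Imani: 13:50-14:10.
Ximena ∩ Priya ∩ Imani ∩ Elena: 13:50-14:10.
Ximena ∩ Priya ∩ Imani ∩ Elena ∩ Zara: ∅.
Ximena ∩ Priya ∩ Imani ∩ Elena ∩ Zara ∩ Pablo: ∅.
There is no time when everyone is free.
No common window is at least 45 minutes long.

none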